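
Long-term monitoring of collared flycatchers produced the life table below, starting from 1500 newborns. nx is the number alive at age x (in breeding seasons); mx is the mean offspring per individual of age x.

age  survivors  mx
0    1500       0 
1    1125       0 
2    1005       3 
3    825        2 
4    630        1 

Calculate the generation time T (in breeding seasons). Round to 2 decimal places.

lx = nx/n0 = nx/1500: 1, 0.75, 0.67, 0.55, 0.42
lx·mx: 0, 0, 2.01, 1.1, 0.42 → R0 = 3.53
x·lx·mx: 0, 0, 4.02, 3.3, 1.68 → Σ = 9
T = 9 / 3.53 = 2.549575… → 2.55

2.55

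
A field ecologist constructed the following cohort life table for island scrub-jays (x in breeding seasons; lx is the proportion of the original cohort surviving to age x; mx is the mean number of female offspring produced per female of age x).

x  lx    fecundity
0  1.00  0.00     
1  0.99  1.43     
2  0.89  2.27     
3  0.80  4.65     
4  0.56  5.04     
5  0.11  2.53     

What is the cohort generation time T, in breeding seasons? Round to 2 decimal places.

lx·mx: 0, 1.4157, 2.0203, 3.72, 2.8224, 0.2783 → R0 = 10.2567
x·lx·mx: 0, 1.4157, 4.0406, 11.16, 11.2896, 1.3915 → Σ = 29.2974
T = 29.2974 / 10.2567 = 2.856416… → 2.86

2.86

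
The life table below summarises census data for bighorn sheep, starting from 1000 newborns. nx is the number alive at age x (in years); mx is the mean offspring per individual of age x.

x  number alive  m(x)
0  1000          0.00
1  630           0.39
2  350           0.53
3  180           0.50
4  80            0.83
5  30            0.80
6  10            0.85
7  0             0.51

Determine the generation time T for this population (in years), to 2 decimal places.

lx = nx/n0 = nx/1000: 1, 0.63, 0.35, 0.18, 0.08, 0.03, 0.01, 0
lx·mx: 0, 0.2457, 0.1855, 0.09, 0.0664, 0.024, 0.0085, 0 → R0 = 0.6201
x·lx·mx: 0, 0.2457, 0.371, 0.27, 0.2656, 0.12, 0.051, 0 → Σ = 1.3233
T = 1.3233 / 0.6201 = 2.134011… → 2.13

2.13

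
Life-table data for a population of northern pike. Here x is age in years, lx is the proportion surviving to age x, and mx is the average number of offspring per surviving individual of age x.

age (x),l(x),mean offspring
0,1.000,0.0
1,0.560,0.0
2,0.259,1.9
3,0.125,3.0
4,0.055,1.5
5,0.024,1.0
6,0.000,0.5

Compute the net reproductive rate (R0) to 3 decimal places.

lx·mx by age: 0, 0, 0.4921, 0.375, 0.0825, 0.024, 0
R0 = Σ lx·mx = 0.9736 → 0.974

0.974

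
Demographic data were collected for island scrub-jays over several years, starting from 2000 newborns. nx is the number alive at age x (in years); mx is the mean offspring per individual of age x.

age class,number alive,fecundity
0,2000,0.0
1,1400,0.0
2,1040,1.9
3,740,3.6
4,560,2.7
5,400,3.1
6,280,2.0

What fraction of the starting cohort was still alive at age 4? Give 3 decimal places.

l_4 = n_4/n_0 = 560/2000 = 0.28 → 0.280

0.280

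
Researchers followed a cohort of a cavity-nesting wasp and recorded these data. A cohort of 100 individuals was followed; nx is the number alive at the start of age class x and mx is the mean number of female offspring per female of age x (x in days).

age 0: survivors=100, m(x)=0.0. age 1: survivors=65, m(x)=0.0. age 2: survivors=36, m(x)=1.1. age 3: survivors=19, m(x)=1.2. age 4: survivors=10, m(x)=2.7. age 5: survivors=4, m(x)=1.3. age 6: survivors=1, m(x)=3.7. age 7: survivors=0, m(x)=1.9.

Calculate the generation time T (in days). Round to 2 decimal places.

3.09

lx = nx/n0 = nx/100: 1, 0.65, 0.36, 0.19, 0.1, 0.04, 0.01, 0
lx·mx: 0, 0, 0.396, 0.228, 0.27, 0.052, 0.037, 0 → R0 = 0.983
x·lx·mx: 0, 0, 0.792, 0.684, 1.08, 0.26, 0.222, 0 → Σ = 3.038
T = 3.038 / 0.983 = 3.090539… → 3.09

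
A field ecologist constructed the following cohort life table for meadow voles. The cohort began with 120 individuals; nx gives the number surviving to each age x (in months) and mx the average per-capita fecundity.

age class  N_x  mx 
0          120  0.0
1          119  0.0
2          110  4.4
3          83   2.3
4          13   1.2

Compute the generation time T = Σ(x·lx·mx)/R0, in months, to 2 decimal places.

lx = nx/n0 = nx/120: 1, 0.99167…, 0.91667…, 0.69167…, 0.10833…
lx·mx: 0, 0, 4.033333…, 1.590833…, 0.13… → R0 = 5.754167…
x·lx·mx: 0, 0, 8.066667…, 4.7725…, 0.52… → Σ = 13.359167…
T = 13.359167… / 5.754167… = 2.321651… → 2.32

2.32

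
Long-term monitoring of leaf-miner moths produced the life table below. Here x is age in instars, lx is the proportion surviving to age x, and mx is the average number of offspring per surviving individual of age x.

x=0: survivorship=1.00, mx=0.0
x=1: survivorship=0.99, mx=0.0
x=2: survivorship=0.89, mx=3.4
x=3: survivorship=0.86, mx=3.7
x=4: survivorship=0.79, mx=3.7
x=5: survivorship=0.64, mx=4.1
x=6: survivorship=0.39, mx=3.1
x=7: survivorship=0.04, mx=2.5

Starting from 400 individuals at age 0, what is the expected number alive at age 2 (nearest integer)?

Expected survivors = N0 · l_2 = 400 × 0.89 = 356 → 356

356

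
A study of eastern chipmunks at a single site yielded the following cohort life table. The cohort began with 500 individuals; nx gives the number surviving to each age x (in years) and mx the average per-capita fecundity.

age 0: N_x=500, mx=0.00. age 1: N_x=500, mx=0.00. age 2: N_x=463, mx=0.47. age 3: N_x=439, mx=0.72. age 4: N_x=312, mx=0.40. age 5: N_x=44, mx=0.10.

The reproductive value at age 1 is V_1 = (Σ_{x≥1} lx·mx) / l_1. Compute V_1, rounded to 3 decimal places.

1.326

lx = nx/n0 = nx/500: 1, 1, 0.926, 0.878, 0.624, 0.088
lx·mx for x ≥ 1: 0, 0.43522, 0.63216, 0.2496, 0.0088 → sum = 1.32578
V_1 = 1.32578 / l_1 = 1.32578 / 1 = 1.32578 → 1.326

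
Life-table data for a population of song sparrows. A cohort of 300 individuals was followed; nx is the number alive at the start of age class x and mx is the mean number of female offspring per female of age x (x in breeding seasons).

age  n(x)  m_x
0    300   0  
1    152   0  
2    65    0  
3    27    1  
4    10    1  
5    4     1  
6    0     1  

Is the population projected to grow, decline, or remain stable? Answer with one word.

declining

lx = nx/n0 = nx/300: 1, 0.50667…, 0.21667…, 0.09, 0.03333…, 0.01333…, 0
R0 = Σ lx·mx = 0 + 0 + 0 + 0.09 + 0.033333… + 0.013333… + 0 = 0.136667…
R0 < 1, so the population is declining.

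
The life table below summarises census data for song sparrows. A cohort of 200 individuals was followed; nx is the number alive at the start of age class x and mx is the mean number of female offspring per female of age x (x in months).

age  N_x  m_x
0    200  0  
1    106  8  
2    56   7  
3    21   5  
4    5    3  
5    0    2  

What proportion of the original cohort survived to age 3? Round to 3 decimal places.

0.105

l_3 = n_3/n_0 = 21/200 = 0.105 → 0.105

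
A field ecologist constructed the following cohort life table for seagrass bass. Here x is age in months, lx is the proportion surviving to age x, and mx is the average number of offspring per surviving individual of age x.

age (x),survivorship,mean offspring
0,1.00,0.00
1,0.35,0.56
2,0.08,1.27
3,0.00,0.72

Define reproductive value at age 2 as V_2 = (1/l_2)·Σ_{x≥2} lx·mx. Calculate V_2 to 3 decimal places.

lx·mx for x ≥ 2: 0.1016, 0 → sum = 0.1016
V_2 = 0.1016 / l_2 = 0.1016 / 0.08 = 1.27 → 1.270

1.270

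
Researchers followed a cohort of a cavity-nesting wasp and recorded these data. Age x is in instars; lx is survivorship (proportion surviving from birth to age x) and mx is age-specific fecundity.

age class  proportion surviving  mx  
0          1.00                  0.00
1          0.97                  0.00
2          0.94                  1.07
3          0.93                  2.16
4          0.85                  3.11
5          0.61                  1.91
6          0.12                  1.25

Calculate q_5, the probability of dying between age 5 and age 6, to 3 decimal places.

0.803

q_5 = (l_5 − l_6) / l_5 = (0.61 − 0.12) / 0.61
     = 0.49 / 0.61 = 0.803279… → 0.803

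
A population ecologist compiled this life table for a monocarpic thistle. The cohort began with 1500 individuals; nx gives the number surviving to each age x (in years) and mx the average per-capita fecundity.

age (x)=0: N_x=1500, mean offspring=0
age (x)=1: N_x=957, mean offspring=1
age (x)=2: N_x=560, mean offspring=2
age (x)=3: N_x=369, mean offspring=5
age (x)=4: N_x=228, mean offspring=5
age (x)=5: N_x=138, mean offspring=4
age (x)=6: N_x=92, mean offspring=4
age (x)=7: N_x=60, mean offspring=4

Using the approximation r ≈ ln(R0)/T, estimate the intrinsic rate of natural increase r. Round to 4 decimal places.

0.4439

lx = nx/n0 = nx/1500: 1, 0.638, 0.37333…, 0.246, 0.152, 0.092, 0.06133…, 0.04
R0 = Σ lx·mx = 0 + 0.638 + 0.74667… + 1.23 + 0.76 + 0.368 + 0.24533… + 0.16 = 4.148…
Σ x·lx·mx = 13.293333…; T = 13.293333…/4.148… = 3.20476…
r ≈ ln(R0)/T = ln(4.148…)/3.20476… = 0.443911… → 0.4439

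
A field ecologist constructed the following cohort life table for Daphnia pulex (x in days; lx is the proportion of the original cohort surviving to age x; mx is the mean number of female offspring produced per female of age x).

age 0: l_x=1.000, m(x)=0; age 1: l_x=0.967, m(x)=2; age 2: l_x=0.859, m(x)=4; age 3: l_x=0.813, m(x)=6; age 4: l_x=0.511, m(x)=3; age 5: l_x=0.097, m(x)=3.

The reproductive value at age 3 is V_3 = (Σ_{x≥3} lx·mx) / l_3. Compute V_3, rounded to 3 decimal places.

8.244

lx·mx for x ≥ 3: 4.878, 1.533, 0.291 → sum = 6.702
V_3 = 6.702 / l_3 = 6.702 / 0.813 = 8.243542… → 8.244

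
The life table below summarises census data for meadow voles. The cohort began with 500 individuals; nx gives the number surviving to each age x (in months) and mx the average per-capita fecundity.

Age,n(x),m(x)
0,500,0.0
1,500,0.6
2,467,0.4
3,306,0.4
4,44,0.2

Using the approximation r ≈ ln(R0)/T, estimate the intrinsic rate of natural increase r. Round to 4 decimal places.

lx = nx/n0 = nx/500: 1, 1, 0.934, 0.612, 0.088
R0 = Σ lx·mx = 0 + 0.6 + 0.3736 + 0.2448 + 0.0176 = 1.236
Σ x·lx·mx = 2.152; T = 2.152/1.236 = 1.7411…
r ≈ ln(R0)/T = ln(1.236)/1.7411… = 0.121693… → 0.1217

0.1217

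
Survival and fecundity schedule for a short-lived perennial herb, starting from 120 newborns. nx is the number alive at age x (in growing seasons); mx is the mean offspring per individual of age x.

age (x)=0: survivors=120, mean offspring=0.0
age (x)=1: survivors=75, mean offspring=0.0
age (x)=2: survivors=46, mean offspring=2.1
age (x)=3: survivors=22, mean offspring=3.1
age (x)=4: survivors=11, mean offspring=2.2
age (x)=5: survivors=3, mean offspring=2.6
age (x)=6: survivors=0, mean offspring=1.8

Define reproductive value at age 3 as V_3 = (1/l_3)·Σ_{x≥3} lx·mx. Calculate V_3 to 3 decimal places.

4.555

lx = nx/n0 = nx/120: 1, 0.625, 0.38333…, 0.18333…, 0.09167…, 0.025, 0
lx·mx for x ≥ 3: 0.568333…, 0.201667…, 0.065, 0 → sum = 0.835…
V_3 = 0.835… / l_3 = 0.835… / 0.183333… = 4.554545… → 4.555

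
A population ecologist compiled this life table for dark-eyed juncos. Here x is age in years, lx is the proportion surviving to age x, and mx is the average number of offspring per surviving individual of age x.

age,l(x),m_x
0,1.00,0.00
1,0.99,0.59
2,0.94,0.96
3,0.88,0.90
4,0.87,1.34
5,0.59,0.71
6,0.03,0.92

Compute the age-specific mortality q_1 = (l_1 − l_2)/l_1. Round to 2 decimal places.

0.05

q_1 = (l_1 − l_2) / l_1 = (0.99 − 0.94) / 0.99
     = 0.05 / 0.99 = 0.050505… → 0.05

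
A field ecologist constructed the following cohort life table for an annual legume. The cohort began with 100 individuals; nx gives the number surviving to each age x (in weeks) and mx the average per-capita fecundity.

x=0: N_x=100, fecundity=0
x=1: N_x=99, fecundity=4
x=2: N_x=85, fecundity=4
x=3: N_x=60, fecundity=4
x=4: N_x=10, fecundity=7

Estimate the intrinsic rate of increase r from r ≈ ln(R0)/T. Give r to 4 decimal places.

1.1828

lx = nx/n0 = nx/100: 1, 0.99, 0.85, 0.6, 0.1
R0 = Σ lx·mx = 0 + 3.96 + 3.4 + 2.4 + 0.7 = 10.46
Σ x·lx·mx = 20.76; T = 20.76/10.46 = 1.9847…
r ≈ ln(R0)/T = ln(10.46)/1.9847… = 1.182826… → 1.1828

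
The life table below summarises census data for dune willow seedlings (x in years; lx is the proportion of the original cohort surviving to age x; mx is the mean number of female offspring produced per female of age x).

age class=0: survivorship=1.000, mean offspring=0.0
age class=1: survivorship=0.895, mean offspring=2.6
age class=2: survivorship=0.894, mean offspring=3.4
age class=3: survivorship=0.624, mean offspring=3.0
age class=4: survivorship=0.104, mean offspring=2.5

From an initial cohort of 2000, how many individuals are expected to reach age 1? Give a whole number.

Expected survivors = N0 · l_1 = 2000 × 0.895 = 1790 → 1790

1790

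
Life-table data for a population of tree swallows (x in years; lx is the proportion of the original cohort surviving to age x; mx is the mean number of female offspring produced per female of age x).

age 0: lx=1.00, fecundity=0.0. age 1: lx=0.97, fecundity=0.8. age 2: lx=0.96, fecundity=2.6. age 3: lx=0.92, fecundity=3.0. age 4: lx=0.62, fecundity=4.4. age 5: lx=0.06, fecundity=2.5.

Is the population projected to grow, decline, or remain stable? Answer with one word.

growing

R0 = Σ lx·mx = 0 + 0.776 + 2.496 + 2.76 + 2.728 + 0.15 = 8.91
R0 > 1, so the population is growing.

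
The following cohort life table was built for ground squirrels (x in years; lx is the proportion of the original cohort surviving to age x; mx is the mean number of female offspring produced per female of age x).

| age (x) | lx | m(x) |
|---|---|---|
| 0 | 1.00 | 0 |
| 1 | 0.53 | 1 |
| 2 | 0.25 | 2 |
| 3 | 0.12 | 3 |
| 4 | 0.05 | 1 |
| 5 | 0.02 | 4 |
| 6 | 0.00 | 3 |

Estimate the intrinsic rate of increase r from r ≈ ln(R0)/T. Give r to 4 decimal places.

0.1983

R0 = Σ lx·mx = 0 + 0.53 + 0.5 + 0.36 + 0.05 + 0.08 + 0 = 1.52
Σ x·lx·mx = 3.21; T = 3.21/1.52 = 2.11184…
r ≈ ln(R0)/T = ln(1.52)/2.11184… = 0.198268… → 0.1983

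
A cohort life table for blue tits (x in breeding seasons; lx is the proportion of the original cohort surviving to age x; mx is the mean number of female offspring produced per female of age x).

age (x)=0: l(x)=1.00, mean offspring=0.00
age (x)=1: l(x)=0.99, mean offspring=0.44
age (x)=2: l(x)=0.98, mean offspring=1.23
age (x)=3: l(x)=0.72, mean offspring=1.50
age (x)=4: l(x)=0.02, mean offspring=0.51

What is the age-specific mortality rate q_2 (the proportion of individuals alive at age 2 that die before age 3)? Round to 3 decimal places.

0.265

q_2 = (l_2 − l_3) / l_2 = (0.98 − 0.72) / 0.98
     = 0.26 / 0.98 = 0.265306… → 0.265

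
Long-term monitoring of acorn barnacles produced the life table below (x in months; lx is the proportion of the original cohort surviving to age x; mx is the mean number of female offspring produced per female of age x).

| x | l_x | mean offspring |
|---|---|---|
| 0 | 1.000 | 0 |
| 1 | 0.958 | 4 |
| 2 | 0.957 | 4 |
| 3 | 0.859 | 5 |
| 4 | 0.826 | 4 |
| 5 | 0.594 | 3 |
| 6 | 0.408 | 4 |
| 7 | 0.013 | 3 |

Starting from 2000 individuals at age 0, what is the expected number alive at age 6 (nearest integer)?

816

Expected survivors = N0 · l_6 = 2000 × 0.408 = 816 → 816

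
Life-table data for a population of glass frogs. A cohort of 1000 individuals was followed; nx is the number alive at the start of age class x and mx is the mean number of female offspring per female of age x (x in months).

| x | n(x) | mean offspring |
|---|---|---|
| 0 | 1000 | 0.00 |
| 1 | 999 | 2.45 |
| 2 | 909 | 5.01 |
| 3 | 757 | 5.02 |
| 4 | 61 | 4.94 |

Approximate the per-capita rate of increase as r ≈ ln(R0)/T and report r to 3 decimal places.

1.106

lx = nx/n0 = nx/1000: 1, 0.999, 0.909, 0.757, 0.061
R0 = Σ lx·mx = 0 + 2.44755 + 4.55409 + 3.80014 + 0.30134 = 11.10312
Σ x·lx·mx = 24.16151; T = 24.16151/11.10312 = 2.1761…
r ≈ ln(R0)/T = ln(11.10312)/2.1761… = 1.10621… → 1.106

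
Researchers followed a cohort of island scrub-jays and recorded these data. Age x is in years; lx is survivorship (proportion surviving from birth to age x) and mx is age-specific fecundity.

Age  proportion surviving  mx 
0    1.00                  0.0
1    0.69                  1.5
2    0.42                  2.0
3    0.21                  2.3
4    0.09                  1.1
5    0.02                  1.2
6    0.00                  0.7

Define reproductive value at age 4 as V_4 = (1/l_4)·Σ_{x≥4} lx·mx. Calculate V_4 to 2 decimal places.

lx·mx for x ≥ 4: 0.099, 0.024, 0 → sum = 0.123
V_4 = 0.123 / l_4 = 0.123 / 0.09 = 1.366667… → 1.37

1.37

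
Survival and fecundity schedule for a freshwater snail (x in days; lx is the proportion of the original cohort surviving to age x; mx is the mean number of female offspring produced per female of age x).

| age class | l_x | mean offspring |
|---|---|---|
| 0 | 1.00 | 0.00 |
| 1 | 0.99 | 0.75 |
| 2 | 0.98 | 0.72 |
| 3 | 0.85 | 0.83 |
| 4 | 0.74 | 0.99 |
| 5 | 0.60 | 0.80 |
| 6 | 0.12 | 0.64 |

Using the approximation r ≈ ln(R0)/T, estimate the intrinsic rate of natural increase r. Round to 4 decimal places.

R0 = Σ lx·mx = 0 + 0.7425 + 0.7056 + 0.7055 + 0.7326 + 0.48 + 0.0768 = 3.443
Σ x·lx·mx = 10.0614; T = 10.0614/3.443 = 2.92228…
r ≈ ln(R0)/T = ln(3.443)/2.92228… = 0.423075… → 0.4231

0.4231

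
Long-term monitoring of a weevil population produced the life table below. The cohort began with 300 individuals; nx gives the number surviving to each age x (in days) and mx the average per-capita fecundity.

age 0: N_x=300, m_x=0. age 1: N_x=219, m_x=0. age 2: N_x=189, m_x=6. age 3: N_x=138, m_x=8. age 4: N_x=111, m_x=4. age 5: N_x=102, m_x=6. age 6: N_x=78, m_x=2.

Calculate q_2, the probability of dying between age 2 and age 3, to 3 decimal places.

lx = nx/n0 = nx/300: 1, 0.73, 0.63, 0.46, 0.37, 0.34, 0.26
q_2 = (l_2 − l_3) / l_2 = (0.63 − 0.46) / 0.63
     = 0.17 / 0.63 = 0.269841… → 0.270

0.270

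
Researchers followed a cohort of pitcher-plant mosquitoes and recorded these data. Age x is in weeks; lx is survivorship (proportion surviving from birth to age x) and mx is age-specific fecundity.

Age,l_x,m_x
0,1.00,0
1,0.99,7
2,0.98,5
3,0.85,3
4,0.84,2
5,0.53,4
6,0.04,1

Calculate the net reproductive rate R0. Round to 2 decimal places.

18.22

lx·mx by age: 0, 6.93, 4.9, 2.55, 1.68, 2.12, 0.04
R0 = Σ lx·mx = 18.22 → 18.22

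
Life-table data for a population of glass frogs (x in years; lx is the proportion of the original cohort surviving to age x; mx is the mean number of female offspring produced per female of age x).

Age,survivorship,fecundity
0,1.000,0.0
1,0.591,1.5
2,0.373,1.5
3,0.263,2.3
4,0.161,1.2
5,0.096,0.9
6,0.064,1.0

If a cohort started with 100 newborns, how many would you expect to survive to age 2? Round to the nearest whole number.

Expected survivors = N0 · l_2 = 100 × 0.373 = 37.3 → 37

37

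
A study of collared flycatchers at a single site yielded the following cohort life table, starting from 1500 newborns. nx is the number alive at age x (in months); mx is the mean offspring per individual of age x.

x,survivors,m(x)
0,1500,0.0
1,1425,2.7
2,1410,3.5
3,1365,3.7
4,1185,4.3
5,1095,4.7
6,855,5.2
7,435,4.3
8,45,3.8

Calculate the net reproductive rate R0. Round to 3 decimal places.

lx = nx/n0 = nx/1500: 1, 0.95, 0.94, 0.91, 0.79, 0.73, 0.57, 0.29, 0.03
lx·mx by age: 0, 2.565, 3.29, 3.367, 3.397, 3.431, 2.964, 1.247, 0.114
R0 = Σ lx·mx = 20.375 → 20.375

20.375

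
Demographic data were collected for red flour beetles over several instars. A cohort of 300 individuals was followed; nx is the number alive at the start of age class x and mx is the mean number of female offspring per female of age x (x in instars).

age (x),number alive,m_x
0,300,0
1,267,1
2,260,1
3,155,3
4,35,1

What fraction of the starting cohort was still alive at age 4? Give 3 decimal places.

l_4 = n_4/n_0 = 35/300 = 0.116667… → 0.117

0.117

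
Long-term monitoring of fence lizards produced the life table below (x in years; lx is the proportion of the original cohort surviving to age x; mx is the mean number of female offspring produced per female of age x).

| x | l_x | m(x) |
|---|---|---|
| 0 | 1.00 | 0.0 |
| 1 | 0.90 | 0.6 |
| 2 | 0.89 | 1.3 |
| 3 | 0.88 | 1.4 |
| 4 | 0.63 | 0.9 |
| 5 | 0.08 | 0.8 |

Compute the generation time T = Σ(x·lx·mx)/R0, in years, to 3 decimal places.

2.567

lx·mx: 0, 0.54, 1.157, 1.232, 0.567, 0.064 → R0 = 3.56
x·lx·mx: 0, 0.54, 2.314, 3.696, 2.268, 0.32 → Σ = 9.138
T = 9.138 / 3.56 = 2.566854… → 2.567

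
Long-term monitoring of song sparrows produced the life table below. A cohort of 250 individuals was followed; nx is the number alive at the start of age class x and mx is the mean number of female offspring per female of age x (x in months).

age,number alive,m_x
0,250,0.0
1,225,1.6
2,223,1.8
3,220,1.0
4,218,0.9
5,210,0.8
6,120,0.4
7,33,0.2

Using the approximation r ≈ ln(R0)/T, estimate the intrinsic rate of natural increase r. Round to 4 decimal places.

lx = nx/n0 = nx/250: 1, 0.9, 0.892, 0.88, 0.872, 0.84, 0.48, 0.132
R0 = Σ lx·mx = 0 + 1.44 + 1.6056 + 0.88 + 0.7848 + 0.672 + 0.192 + 0.0264 = 5.6008
Σ x·lx·mx = 15.1272; T = 15.1272/5.6008 = 2.7009…
r ≈ ln(R0)/T = ln(5.6008)/2.7009… = 0.637902… → 0.6379

0.6379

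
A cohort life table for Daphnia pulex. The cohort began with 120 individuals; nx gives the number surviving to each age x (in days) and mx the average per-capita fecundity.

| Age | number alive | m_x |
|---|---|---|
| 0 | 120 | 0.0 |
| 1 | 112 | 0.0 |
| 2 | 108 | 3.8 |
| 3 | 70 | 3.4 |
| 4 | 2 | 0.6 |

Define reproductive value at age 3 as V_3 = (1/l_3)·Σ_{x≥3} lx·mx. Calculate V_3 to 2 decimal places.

lx = nx/n0 = nx/120: 1, 0.93333…, 0.9, 0.58333…, 0.01667…
lx·mx for x ≥ 3: 1.983333…, 0.01… → sum = 1.993333…
V_3 = 1.993333… / l_3 = 1.993333… / 0.583333… = 3.417143… → 3.42

3.42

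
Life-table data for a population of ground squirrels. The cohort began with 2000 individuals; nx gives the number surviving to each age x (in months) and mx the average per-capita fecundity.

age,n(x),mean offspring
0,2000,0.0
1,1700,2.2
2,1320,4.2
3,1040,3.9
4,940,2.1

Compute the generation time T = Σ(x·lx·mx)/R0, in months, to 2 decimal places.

lx = nx/n0 = nx/2000: 1, 0.85, 0.66, 0.52, 0.47
lx·mx: 0, 1.87, 2.772, 2.028, 0.987 → R0 = 7.657
x·lx·mx: 0, 1.87, 5.544, 6.084, 3.948 → Σ = 17.446
T = 17.446 / 7.657 = 2.278438… → 2.28

2.28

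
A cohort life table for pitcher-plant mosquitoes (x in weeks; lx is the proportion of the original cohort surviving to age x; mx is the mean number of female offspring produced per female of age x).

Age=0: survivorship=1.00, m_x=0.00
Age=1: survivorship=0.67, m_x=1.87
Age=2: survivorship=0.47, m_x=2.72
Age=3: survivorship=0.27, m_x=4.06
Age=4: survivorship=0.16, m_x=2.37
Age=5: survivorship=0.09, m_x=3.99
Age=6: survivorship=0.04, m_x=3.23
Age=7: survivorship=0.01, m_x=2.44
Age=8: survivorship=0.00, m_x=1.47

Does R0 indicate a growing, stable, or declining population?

growing

R0 = Σ lx·mx = 0 + 1.2529 + 1.2784 + 1.0962 + 0.3792 + 0.3591 + 0.1292 + 0.0244 + 0 = 4.5194
R0 > 1, so the population is growing.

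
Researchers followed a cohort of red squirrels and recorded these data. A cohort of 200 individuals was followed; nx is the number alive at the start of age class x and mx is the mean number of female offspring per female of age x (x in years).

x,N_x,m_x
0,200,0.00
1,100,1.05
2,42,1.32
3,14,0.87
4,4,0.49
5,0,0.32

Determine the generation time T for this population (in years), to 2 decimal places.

lx = nx/n0 = nx/200: 1, 0.5, 0.21, 0.07, 0.02, 0
lx·mx: 0, 0.525, 0.2772, 0.0609, 0.0098, 0 → R0 = 0.8729
x·lx·mx: 0, 0.525, 0.5544, 0.1827, 0.0392, 0 → Σ = 1.3013
T = 1.3013 / 0.8729 = 1.490778… → 1.49

1.49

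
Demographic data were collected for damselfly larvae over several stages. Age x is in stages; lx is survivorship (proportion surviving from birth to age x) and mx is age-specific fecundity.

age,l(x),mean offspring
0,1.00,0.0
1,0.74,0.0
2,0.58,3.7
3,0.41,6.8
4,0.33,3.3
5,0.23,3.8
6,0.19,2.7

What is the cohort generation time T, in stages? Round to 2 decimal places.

lx·mx: 0, 0, 2.146, 2.788, 1.089, 0.874, 0.513 → R0 = 7.41
x·lx·mx: 0, 0, 4.292, 8.364, 4.356, 4.37, 3.078 → Σ = 24.46
T = 24.46 / 7.41 = 3.300945… → 3.30

3.30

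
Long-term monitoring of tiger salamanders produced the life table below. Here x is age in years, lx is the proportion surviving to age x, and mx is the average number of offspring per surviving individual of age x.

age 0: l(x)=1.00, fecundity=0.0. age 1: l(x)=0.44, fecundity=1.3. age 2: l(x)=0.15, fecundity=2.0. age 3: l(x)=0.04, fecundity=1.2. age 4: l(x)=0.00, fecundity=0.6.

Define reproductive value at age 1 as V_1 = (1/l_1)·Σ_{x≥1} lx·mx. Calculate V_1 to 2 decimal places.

2.09

lx·mx for x ≥ 1: 0.572, 0.3, 0.048, 0 → sum = 0.92
V_1 = 0.92 / l_1 = 0.92 / 0.44 = 2.090909… → 2.09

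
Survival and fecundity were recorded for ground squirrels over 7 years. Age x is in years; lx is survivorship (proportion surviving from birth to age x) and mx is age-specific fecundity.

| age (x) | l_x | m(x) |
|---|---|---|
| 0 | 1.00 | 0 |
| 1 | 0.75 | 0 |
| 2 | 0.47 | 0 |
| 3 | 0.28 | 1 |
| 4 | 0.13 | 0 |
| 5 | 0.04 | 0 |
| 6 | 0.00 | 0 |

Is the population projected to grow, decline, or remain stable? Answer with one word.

R0 = Σ lx·mx = 0 + 0 + 0 + 0.28 + 0 + 0 + 0 = 0.28
R0 < 1, so the population is declining.

declining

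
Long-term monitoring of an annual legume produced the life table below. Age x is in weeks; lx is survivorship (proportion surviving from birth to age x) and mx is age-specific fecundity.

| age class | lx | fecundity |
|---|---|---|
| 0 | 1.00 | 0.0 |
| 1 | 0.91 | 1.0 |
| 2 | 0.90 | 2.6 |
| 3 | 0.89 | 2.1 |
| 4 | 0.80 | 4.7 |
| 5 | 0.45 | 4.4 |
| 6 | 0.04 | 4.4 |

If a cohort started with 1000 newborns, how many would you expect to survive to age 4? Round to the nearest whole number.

800

Expected survivors = N0 · l_4 = 1000 × 0.80 = 800 → 800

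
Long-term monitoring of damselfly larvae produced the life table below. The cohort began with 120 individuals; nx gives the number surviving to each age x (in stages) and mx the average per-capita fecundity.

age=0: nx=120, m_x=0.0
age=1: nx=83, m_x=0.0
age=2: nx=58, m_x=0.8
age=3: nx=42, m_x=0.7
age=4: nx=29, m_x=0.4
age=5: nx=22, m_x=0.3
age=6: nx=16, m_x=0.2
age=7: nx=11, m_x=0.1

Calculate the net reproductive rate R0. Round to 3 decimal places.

lx = nx/n0 = nx/120: 1, 0.69167…, 0.48333…, 0.35, 0.24167…, 0.18333…, 0.13333…, 0.09167…
lx·mx by age: 0, 0, 0.386667…, 0.245, 0.096667…, 0.055…, 0.026667…, 0.009167…
R0 = Σ lx·mx = 0.819167… → 0.819

0.819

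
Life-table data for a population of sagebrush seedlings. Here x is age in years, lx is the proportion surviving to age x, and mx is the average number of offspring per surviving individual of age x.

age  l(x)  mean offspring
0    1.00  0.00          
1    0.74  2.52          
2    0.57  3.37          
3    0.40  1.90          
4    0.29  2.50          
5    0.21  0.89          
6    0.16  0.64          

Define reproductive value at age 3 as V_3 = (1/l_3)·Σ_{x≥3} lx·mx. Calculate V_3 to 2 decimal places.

4.44

lx·mx for x ≥ 3: 0.76, 0.725, 0.1869, 0.1024 → sum = 1.7743
V_3 = 1.7743 / l_3 = 1.7743 / 0.4 = 4.43575 → 4.44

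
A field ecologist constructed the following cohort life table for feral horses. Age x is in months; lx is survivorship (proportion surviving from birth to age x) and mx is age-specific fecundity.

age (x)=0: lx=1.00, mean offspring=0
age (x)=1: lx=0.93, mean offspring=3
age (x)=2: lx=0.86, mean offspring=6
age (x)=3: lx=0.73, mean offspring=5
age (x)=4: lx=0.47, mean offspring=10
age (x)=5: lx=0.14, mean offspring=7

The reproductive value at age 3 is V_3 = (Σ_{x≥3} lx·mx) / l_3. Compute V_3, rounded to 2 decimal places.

12.78

lx·mx for x ≥ 3: 3.65, 4.7, 0.98 → sum = 9.33
V_3 = 9.33 / l_3 = 9.33 / 0.73 = 12.780822… → 12.78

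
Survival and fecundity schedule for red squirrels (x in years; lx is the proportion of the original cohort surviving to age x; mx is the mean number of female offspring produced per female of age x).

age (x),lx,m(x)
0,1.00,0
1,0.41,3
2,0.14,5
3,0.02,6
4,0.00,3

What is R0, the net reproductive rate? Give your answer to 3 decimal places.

2.050

lx·mx by age: 0, 1.23, 0.7, 0.12, 0
R0 = Σ lx·mx = 2.05 → 2.050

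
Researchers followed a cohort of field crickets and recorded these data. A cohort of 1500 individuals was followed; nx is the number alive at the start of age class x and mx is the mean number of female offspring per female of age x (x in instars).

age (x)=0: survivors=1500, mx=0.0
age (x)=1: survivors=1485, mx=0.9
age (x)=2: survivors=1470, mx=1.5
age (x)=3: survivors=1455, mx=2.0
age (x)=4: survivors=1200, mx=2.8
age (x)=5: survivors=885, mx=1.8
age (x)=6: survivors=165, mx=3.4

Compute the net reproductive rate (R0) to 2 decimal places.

7.98

lx = nx/n0 = nx/1500: 1, 0.99, 0.98, 0.97, 0.8, 0.59, 0.11
lx·mx by age: 0, 0.891, 1.47, 1.94, 2.24, 1.062, 0.374
R0 = Σ lx·mx = 7.977 → 7.98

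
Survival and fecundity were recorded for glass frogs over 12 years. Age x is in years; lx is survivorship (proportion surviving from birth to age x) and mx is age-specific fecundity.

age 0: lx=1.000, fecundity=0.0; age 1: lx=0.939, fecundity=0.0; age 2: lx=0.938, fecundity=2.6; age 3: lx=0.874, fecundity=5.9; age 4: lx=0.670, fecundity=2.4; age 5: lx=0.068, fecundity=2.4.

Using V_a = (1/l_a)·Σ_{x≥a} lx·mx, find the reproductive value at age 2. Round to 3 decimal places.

9.986

lx·mx for x ≥ 2: 2.4388, 5.1566, 1.608, 0.1632 → sum = 9.3666
V_2 = 9.3666 / l_2 = 9.3666 / 0.938 = 9.985714… → 9.986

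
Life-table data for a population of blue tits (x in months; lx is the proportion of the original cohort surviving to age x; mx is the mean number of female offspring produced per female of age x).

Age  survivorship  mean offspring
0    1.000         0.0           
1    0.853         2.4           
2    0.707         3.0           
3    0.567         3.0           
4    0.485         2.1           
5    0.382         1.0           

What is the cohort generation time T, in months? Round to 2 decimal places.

2.39

lx·mx: 0, 2.0472, 2.121, 1.701, 1.0185, 0.382 → R0 = 7.2697
x·lx·mx: 0, 2.0472, 4.242, 5.103, 4.074, 1.91 → Σ = 17.3762
T = 17.3762 / 7.2697 = 2.390222… → 2.39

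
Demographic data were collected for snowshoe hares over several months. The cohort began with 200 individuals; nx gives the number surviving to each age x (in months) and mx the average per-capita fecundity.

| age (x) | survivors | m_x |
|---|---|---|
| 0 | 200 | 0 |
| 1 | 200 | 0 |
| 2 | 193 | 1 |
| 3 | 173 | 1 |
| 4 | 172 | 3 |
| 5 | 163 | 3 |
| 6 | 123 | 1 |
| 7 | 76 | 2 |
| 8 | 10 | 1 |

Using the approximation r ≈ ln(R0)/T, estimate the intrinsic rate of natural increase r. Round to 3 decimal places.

0.480

lx = nx/n0 = nx/200: 1, 1, 0.965, 0.865, 0.86, 0.815, 0.615, 0.38, 0.05
R0 = Σ lx·mx = 0 + 0 + 0.965 + 0.865 + 2.58 + 2.445 + 0.615 + 0.76 + 0.05 = 8.28
Σ x·lx·mx = 36.48; T = 36.48/8.28 = 4.4058…
r ≈ ln(R0)/T = ln(8.28)/4.4058… = 0.47979… → 0.480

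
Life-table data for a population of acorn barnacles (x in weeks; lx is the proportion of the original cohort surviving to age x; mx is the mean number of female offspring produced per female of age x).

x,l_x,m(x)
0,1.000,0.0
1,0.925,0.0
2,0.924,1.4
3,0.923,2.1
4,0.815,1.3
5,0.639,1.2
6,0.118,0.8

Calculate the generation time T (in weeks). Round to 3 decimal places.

3.307

lx·mx: 0, 0, 1.2936, 1.9383, 1.0595, 0.7668, 0.0944 → R0 = 5.1526
x·lx·mx: 0, 0, 2.5872, 5.8149, 4.238, 3.834, 0.5664 → Σ = 17.0405
T = 17.0405 / 5.1526 = 3.307165… → 3.307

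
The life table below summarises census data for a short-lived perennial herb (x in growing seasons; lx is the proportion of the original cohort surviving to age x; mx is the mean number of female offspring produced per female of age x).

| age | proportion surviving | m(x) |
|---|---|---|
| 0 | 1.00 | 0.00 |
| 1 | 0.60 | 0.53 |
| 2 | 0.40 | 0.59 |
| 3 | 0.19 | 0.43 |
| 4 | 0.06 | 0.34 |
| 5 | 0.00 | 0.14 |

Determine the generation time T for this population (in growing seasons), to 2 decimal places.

lx·mx: 0, 0.318, 0.236, 0.0817, 0.0204, 0 → R0 = 0.6561
x·lx·mx: 0, 0.318, 0.472, 0.2451, 0.0816, 0 → Σ = 1.1167
T = 1.1167 / 0.6561 = 1.702027… → 1.70

1.70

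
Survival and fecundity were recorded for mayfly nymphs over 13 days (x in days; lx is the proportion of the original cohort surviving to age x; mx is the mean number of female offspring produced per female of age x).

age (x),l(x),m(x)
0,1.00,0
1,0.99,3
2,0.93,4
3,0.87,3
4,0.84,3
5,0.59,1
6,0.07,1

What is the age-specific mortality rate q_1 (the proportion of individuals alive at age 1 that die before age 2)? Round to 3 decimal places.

q_1 = (l_1 − l_2) / l_1 = (0.99 − 0.93) / 0.99
     = 0.06 / 0.99 = 0.060606… → 0.061

0.061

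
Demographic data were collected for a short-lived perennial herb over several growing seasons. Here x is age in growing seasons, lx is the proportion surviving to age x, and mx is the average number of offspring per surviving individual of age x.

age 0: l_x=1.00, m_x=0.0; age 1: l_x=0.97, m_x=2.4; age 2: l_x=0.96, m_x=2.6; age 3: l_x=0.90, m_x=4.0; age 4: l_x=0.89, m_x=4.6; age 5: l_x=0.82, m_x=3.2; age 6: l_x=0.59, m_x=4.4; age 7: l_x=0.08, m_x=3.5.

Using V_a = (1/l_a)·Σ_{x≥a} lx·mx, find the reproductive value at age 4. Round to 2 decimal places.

10.78

lx·mx for x ≥ 4: 4.094, 2.624, 2.596, 0.28 → sum = 9.594
V_4 = 9.594 / l_4 = 9.594 / 0.89 = 10.779775… → 10.78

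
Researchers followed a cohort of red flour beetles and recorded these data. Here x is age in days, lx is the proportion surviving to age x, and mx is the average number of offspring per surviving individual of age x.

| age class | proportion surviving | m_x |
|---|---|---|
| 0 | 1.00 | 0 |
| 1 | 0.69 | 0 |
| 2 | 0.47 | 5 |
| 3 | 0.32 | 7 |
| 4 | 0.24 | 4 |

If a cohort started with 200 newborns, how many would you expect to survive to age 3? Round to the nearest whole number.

Expected survivors = N0 · l_3 = 200 × 0.32 = 64 → 64

64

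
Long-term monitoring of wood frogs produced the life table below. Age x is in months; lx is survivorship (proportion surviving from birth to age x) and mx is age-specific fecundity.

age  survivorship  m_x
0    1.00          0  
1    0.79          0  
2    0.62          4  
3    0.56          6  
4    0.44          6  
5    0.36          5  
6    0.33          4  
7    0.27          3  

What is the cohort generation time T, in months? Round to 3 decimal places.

3.883

lx·mx: 0, 0, 2.48, 3.36, 2.64, 1.8, 1.32, 0.81 → R0 = 12.41
x·lx·mx: 0, 0, 4.96, 10.08, 10.56, 9, 7.92, 5.67 → Σ = 48.19
T = 48.19 / 12.41 = 3.883159… → 3.883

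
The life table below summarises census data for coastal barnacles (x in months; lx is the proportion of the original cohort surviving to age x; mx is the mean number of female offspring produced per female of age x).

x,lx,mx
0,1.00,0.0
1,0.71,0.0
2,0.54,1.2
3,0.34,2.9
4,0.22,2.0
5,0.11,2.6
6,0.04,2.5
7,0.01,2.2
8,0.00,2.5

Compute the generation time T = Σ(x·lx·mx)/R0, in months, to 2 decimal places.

lx·mx: 0, 0, 0.648, 0.986, 0.44, 0.286, 0.1, 0.022, 0 → R0 = 2.482
x·lx·mx: 0, 0, 1.296, 2.958, 1.76, 1.43, 0.6, 0.154, 0 → Σ = 8.198
T = 8.198 / 2.482 = 3.302981… → 3.30

3.30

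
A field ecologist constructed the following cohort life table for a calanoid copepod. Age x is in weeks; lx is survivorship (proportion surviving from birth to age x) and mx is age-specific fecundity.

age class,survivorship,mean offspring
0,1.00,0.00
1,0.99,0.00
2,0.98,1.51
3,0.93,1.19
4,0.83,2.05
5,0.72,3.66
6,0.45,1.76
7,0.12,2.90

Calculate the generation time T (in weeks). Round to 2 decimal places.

lx·mx: 0, 0, 1.4798, 1.1067, 1.7015, 2.6352, 0.792, 0.348 → R0 = 8.0632
x·lx·mx: 0, 0, 2.9596, 3.3201, 6.806, 13.176, 4.752, 2.436 → Σ = 33.4497
T = 33.4497 / 8.0632 = 4.14844… → 4.15

4.15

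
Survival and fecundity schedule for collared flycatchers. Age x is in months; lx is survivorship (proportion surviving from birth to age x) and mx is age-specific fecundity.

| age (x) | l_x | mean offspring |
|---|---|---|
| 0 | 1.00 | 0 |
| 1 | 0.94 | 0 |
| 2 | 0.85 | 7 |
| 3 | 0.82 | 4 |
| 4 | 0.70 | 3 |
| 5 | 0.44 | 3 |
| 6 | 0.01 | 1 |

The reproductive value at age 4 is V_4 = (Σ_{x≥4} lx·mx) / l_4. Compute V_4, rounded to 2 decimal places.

lx·mx for x ≥ 4: 2.1, 1.32, 0.01 → sum = 3.43
V_4 = 3.43 / l_4 = 3.43 / 0.7 = 4.9 → 4.90

4.90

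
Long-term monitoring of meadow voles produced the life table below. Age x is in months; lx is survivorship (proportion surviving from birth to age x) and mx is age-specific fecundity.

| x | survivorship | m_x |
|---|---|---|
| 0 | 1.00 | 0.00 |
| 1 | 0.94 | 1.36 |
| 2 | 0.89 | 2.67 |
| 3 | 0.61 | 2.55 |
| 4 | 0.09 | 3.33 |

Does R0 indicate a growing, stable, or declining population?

R0 = Σ lx·mx = 0 + 1.2784 + 2.3763 + 1.5555 + 0.2997 = 5.5099
R0 > 1, so the population is growing.

growing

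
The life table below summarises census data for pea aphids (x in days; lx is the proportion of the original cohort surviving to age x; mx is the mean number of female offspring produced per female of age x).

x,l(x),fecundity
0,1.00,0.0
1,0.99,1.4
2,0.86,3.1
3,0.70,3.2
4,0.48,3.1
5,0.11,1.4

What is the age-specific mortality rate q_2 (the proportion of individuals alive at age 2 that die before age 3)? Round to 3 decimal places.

q_2 = (l_2 − l_3) / l_2 = (0.86 − 0.7) / 0.86
     = 0.16 / 0.86 = 0.186047… → 0.186

0.186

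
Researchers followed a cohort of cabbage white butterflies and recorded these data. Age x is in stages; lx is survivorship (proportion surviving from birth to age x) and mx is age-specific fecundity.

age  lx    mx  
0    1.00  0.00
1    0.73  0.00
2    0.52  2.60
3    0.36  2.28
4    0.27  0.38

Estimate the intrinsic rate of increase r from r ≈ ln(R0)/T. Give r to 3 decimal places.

R0 = Σ lx·mx = 0 + 0 + 1.352 + 0.8208 + 0.1026 = 2.2754
Σ x·lx·mx = 5.5768; T = 5.5768/2.2754 = 2.45091…
r ≈ ln(R0)/T = ln(2.2754)/2.45091… = 0.33545… → 0.335

0.335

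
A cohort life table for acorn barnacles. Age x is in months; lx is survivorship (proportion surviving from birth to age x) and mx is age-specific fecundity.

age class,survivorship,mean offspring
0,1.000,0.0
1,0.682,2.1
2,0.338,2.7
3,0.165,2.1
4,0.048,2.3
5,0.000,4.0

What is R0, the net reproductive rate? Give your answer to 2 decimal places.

lx·mx by age: 0, 1.4322, 0.9126, 0.3465, 0.1104, 0
R0 = Σ lx·mx = 2.8017 → 2.80

2.80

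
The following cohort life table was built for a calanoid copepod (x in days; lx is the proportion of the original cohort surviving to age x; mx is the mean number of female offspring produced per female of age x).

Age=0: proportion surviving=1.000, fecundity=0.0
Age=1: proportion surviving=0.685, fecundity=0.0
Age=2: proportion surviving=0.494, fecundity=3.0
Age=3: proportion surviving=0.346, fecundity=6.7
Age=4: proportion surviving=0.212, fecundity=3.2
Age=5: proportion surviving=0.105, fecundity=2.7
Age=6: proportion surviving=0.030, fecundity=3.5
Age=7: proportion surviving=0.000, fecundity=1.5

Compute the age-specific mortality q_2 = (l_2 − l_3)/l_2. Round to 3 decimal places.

0.300

q_2 = (l_2 − l_3) / l_2 = (0.494 − 0.346) / 0.494
     = 0.148 / 0.494 = 0.299595… → 0.300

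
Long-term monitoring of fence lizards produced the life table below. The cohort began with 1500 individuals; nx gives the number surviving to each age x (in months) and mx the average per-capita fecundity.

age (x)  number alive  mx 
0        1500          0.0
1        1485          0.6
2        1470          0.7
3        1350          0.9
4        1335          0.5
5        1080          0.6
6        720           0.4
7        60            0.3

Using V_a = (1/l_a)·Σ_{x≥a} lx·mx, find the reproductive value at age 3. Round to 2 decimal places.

2.10

lx = nx/n0 = nx/1500: 1, 0.99, 0.98, 0.9, 0.89, 0.72, 0.48, 0.04
lx·mx for x ≥ 3: 0.81, 0.445, 0.432, 0.192, 0.012 → sum = 1.891
V_3 = 1.891 / l_3 = 1.891 / 0.9 = 2.101111… → 2.10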